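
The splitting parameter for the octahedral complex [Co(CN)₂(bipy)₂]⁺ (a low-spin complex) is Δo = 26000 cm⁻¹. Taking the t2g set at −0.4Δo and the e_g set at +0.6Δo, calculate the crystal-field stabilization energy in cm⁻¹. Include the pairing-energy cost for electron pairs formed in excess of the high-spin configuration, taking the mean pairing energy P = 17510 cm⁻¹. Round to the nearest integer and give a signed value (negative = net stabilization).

Ligand charges: 2×(-1) from CN⁻ and 2×(+0) from bipy sum to -2; with overall charge +1, Co is +3.
Co is in group 9, so Co³⁺ is d⁶ (9 − 3 = 6).
Electron filling gives t2g^6 e_g^0.
Orbital CFSE = 6(-0.4) + 0(0.6) = -2.4Δo = -2.4 × 26000 = -62400 cm⁻¹.
Relative to high-spin t2g^4 e_g^2 (1 paired), the low-spin configuration has 2 additional pairs, contributing +2 × 17510 = +35020 cm⁻¹.
Overall CFSE = -62400 + 35020 = -27380 cm⁻¹.

-27380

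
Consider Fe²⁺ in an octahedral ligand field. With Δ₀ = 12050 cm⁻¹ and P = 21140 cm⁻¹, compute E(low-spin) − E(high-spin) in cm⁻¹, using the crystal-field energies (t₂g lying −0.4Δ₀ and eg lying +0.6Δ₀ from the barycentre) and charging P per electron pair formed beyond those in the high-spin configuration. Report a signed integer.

18180

Fe is in group 8, so Fe²⁺ is d⁶ (8 − 2 = 6).
High-spin: t₂g⁴ eg², CFSE = -0.4Δ₀ = -4820 cm⁻¹.
For low-spin the configuration is t₂g⁶ eg⁰: orbital energy -2.4 × 12050 = -28920 cm⁻¹, and 2 additional pairs relative to high-spin add 42280 cm⁻¹, giving 13360 cm⁻¹.
The difference is 13360 − (-4820) = 18180 cm⁻¹, so high-spin lies lower.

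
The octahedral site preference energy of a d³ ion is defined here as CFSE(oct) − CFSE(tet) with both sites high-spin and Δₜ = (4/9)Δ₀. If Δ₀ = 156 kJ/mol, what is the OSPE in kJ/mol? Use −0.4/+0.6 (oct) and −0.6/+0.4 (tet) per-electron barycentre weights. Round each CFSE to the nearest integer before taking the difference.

Octahedral high-spin t₂g³ eg⁰: CFSE = -1.2 × 156 = -187 kJ/mol.
Tetrahedral e² t₂¹ gives -0.8Δₜ = -0.8 × (4/9) × 156 = -55 kJ/mol.
Subtracting, OSPE = -187 − (-55) = -132 kJ/mol.

-132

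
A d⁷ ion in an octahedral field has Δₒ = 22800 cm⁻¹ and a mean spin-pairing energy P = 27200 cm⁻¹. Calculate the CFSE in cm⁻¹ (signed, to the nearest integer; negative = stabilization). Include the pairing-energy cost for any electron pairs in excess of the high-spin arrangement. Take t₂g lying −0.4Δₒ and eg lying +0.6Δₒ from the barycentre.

-18240

Since Δₒ = 22800 cm⁻¹ < P = 27200 cm⁻¹, the complex adopts the high-spin configuration.
Configuration: t₂g⁵ eg².
Orbital CFSE = -0.8Δₒ = -0.8 × 22800 = -18240 cm⁻¹.
High-spin has no excess pairs, so no pairing correction applies.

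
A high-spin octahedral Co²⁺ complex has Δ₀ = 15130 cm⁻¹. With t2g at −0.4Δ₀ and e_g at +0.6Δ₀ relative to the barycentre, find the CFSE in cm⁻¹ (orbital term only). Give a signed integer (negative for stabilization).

Group 9 minus oxidation state +2 gives a d⁷ configuration for Co²⁺.
Electron filling gives t2g^5 e_g^2.
The orbital stabilization is -0.8Δ₀ = -0.8 × 15130 = -12104 cm⁻¹.

-12104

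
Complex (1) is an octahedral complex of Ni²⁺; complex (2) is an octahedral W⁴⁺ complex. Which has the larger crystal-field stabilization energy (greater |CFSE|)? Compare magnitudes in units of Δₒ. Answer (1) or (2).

(1)

(1): Ni is in group 10, so Ni²⁺ is d⁸ (10 − 2 = 8); t₂g⁶ eg², CFSE = -1.2Δₒ.
(2): W sits in group 6; removing 4 electrons leaves W⁴⁺ with 6 − 4 = 2 d electrons; t₂g² eg⁰, CFSE = -0.8Δₒ.
So (1) has the larger |CFSE|.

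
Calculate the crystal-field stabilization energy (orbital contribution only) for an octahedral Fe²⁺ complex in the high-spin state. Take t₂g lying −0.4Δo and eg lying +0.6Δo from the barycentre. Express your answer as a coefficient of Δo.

-0.4 Δo

Group 8 minus oxidation state +2 gives a d⁶ configuration for Fe²⁺.
Configuration: t₂g⁴ eg².
CFSE = 4(-0.4Δo) + 2(0.6Δo) = -1.6Δo + 1.2Δo = -0.4Δo.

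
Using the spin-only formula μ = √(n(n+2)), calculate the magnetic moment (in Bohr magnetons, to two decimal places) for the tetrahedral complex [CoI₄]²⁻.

3.87 Bohr magnetons

Each I⁻ contributes -1; 4 × (-1) = -4. With overall charge -2, Co is in the +2 oxidation state.
Co²⁺: group 9, so d-count = 9 − 2 = 7.
With tetrahedral geometry the complex is necessarily high-spin.
Configuration: e⁴ t₂³ → 3 unpaired electrons.
μ(spin-only) = √[3(3+2)] = √15 ≈ 3.87 Bohr magnetons.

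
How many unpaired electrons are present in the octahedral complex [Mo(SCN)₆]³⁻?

Each SCN⁻ contributes -1; 6 × (-1) = -6. With overall charge -3, Mo is in the +3 oxidation state.
Mo³⁺: group 6, so d-count = 6 − 3 = 3.
Configuration: t₂g³ eg⁰, giving 3 unpaired electrons.

3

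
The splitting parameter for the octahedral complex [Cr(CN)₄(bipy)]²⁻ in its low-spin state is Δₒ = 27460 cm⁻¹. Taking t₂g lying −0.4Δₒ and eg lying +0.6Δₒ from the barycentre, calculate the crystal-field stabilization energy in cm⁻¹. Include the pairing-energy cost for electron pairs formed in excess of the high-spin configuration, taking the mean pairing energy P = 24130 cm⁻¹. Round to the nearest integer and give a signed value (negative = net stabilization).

-19806

Ligand charges: 4×(-1) from CN⁻ and 1×(+0) from bipy sum to -4; with overall charge -2, Cr is +2.
Cr is in group 6, so Cr²⁺ is d⁴ (6 − 2 = 4).
The d⁴ electrons fill as t₂g⁴ eg⁰.
Orbital CFSE = 4(-0.4) + 0(0.6) = -1.6Δₒ = -1.6 × 27460 = -43936 cm⁻¹.
Relative to high-spin t₂g³ eg¹ (0 paired), the low-spin configuration has 1 additional pair, contributing +1 × 24130 = +24130 cm⁻¹.
Overall CFSE = -43936 + 24130 = -19806 cm⁻¹.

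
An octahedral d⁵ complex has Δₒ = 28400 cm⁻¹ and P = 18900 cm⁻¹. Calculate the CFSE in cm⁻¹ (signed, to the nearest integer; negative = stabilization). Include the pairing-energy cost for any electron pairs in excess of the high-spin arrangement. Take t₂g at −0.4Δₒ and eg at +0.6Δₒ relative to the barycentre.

Here Δₒ > P (28400 > 18900), so the low-spin state is favoured.
Configuration: t₂g⁵ eg⁰.
Orbital CFSE = -2.0Δₒ = -2.0 × 28400 = -56800 cm⁻¹.
Excess pairs vs high-spin: 2 − 0 = 2; pairing cost = +37800 cm⁻¹.
Net CFSE = -56800 + 37800 = -19000 cm⁻¹.

-19000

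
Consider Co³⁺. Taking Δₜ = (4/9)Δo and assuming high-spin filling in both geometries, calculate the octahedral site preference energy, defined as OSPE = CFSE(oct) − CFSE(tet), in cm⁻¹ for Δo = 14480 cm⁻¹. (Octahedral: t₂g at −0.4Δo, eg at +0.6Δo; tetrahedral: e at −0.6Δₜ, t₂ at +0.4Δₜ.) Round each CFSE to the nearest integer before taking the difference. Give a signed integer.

-1931

Co³⁺: group 9, so d-count = 9 − 3 = 6.
Octahedral (high-spin): t₂g⁴ eg², CFSE = 4(−0.4) + 2(+0.6) = -0.4Δo = -0.4 × 14480 = -5792 cm⁻¹.
Tetrahedral: e³ t₂³, CFSE = 3(−0.6) + 3(+0.4) = -0.6Δₜ = -0.6 × (4/9) × 14480 = -3861 cm⁻¹.
OSPE = CFSE(oct) − CFSE(tet) = -5792 − (-3861) = -1931 cm⁻¹.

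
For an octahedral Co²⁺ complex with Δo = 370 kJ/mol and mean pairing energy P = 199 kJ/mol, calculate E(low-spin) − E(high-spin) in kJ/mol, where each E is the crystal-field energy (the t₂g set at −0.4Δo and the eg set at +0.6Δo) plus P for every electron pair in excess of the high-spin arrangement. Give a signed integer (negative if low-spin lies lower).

-171

Group 9 minus oxidation state +2 gives a d⁷ configuration for Co²⁺.
In the high-spin limit (t₂g⁵ eg²) the orbital term is -0.8Δo = -296 kJ/mol, with no excess pairing.
Low-spin t₂g⁶ eg¹ gives -1.8Δo = -666 kJ/mol, but forming 1 extra pair costs 1P = 199 kJ/mol, so E(LS) = -666 + 199 = -467 kJ/mol.
Thus E(LS) − E(HS) = -171 kJ/mol.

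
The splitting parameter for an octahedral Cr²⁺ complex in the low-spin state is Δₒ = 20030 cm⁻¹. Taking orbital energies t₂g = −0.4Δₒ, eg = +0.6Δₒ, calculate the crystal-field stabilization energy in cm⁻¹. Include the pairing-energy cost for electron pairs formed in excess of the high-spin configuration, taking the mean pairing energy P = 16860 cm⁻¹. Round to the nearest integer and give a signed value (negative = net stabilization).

-15188

Cr sits in group 6; removing 2 electrons leaves Cr²⁺ with 6 − 2 = 4 d electrons.
Configuration: t₂g⁴ eg⁰.
CFSE(orbital) = 4×(-0.4Δₒ) + 0×(0.6Δₒ) = -1.6Δₒ; with Δₒ = 20030 cm⁻¹ that is -32048 cm⁻¹.
Pairing penalty: 1 pair vs 0 in the high-spin reference → 1 extra × P = 16860 cm⁻¹.
Combining: -32048 + 16860 = -15188 cm⁻¹.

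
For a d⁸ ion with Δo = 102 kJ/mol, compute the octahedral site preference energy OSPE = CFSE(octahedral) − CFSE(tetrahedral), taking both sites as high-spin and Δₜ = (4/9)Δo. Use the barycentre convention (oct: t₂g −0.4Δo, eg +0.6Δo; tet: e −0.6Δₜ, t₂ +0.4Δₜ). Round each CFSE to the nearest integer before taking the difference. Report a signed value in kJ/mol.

-86

Octahedral high-spin t₂g⁶ eg²: CFSE = -1.2 × 102 = -122 kJ/mol.
Tetrahedral e⁴ t₂⁴ gives -0.8Δₜ = -0.8 × (4/9) × 102 = -36 kJ/mol.
Subtracting, OSPE = -122 − (-36) = -86 kJ/mol.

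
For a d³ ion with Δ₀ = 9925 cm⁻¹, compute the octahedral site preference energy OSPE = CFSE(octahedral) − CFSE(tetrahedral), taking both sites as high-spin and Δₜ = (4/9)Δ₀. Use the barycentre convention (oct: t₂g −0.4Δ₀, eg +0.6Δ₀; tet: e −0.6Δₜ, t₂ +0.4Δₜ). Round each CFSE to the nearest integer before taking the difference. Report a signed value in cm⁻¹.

In an octahedral site d³ (HS) is t₂g³ eg⁰, giving CFSE(oct) = -1.2Δ₀ = -11910 cm⁻¹.
Tetrahedral: e² t₂¹, CFSE = 2(−0.6) + 1(+0.4) = -0.8Δₜ = -0.8 × (4/9) × 9925 = -3529 cm⁻¹.
OSPE = -11910 − (-3529) = -8381 cm⁻¹.

-8381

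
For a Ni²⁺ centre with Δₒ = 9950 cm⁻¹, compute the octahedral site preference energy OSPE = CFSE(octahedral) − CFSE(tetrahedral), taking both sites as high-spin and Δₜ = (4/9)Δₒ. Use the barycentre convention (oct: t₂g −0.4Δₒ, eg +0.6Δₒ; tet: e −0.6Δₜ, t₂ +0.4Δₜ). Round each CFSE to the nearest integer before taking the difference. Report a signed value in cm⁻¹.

-8402

Ni is in group 10, so Ni²⁺ is d⁸ (10 − 2 = 8).
Octahedral high-spin t2g^6 e_g^2: CFSE = -1.2 × 9950 = -11940 cm⁻¹.
Tetrahedral e^4 t2^4 gives -0.8Δₜ = -0.8 × (4/9) × 9950 = -3538 cm⁻¹.
OSPE = -11940 − (-3538) = -8402 cm⁻¹.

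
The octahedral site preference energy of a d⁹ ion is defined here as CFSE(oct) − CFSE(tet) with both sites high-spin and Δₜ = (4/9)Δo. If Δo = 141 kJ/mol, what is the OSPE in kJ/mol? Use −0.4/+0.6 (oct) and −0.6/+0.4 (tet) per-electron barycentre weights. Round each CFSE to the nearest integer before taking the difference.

In an octahedral site d⁹ (HS) is t2g^6 e_g^3, giving CFSE(oct) = -0.6Δo = -85 kJ/mol.
Tetrahedral: e^4 t2^5, CFSE = 4(−0.6) + 5(+0.4) = -0.4Δₜ = -0.4 × (4/9) × 141 = -25 kJ/mol.
Subtracting, OSPE = -85 − (-25) = -60 kJ/mol.

-60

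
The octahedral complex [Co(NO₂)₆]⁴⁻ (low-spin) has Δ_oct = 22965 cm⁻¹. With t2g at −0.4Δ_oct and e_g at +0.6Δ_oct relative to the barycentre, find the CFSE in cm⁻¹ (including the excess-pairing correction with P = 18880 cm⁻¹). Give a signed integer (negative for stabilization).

-22457

Each NO₂⁻ contributes -1; 6 × (-1) = -6. With overall charge -4, Co is in the +2 oxidation state.
Group 9 minus oxidation state +2 gives a d⁷ configuration for Co²⁺.
Electron filling gives t2g^6 e_g^1.
Orbital CFSE = 6(-0.4) + 1(0.6) = -1.8Δ_oct = -1.8 × 22965 = -41337 cm⁻¹.
Relative to high-spin t2g^5 e_g^2 (2 paired), the low-spin configuration has 1 additional pair, contributing +1 × 18880 = +18880 cm⁻¹.
Net CFSE = -41337 + 18880 = -22457 cm⁻¹.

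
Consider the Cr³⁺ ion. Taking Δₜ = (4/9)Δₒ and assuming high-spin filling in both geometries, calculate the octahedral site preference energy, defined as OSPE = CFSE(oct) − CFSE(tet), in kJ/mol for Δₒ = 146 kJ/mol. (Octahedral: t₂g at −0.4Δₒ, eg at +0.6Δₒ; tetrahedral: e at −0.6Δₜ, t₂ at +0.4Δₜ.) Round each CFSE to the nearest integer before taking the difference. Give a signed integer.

-123

Cr³⁺: group 6, so d-count = 6 − 3 = 3.
In an octahedral site d³ (HS) is t₂g³ eg⁰, giving CFSE(oct) = -1.2Δₒ = -175 kJ/mol.
Tetrahedral: e² t₂¹, CFSE = 2(−0.6) + 1(+0.4) = -0.8Δₜ = -0.8 × (4/9) × 146 = -52 kJ/mol.
OSPE = -175 − (-52) = -123 kJ/mol.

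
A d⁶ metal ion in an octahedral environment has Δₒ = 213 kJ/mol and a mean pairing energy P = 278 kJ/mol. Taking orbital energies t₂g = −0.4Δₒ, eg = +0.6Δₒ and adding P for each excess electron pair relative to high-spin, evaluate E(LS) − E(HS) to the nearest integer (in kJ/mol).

130

High-spin: t₂g⁴ eg², CFSE = -0.4Δₒ = -85 kJ/mol.
Low-spin t₂g⁶ eg⁰ gives -2.4Δₒ = -511 kJ/mol, but forming 2 extra pairs costs 2P = 556 kJ/mol, so E(LS) = -511 + 556 = 45 kJ/mol.
Thus E(LS) − E(HS) = 130 kJ/mol.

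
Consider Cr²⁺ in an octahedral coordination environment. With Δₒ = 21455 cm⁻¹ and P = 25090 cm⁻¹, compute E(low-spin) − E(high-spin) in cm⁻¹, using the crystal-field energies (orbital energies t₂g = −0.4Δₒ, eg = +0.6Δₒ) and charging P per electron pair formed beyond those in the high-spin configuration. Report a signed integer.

Cr sits in group 6; removing 2 electrons leaves Cr²⁺ with 6 − 2 = 4 d electrons.
High-spin d⁴ fills as t₂g³ eg¹ with CFSE 3(−0.4) + 1(+0.6) = -0.6Δₒ = -12873 cm⁻¹.
Low-spin t₂g⁴ eg⁰ gives -1.6Δₒ = -34328 cm⁻¹, but forming 1 extra pair costs 1P = 25090 cm⁻¹, so E(LS) = -34328 + 25090 = -9238 cm⁻¹.
Thus E(LS) − E(HS) = 3635 cm⁻¹.

3635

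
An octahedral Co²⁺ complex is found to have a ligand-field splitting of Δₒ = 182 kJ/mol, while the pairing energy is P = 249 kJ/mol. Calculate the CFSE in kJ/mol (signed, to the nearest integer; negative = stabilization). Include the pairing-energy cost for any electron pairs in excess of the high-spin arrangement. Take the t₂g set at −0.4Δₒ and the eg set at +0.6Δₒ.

-146

Co²⁺: group 9, so d-count = 9 − 2 = 7.
Here Δₒ < P (182 < 249), so the high-spin state is favoured.
Filling d⁷ accordingly: t₂g⁵ eg².
Orbital CFSE = -0.8Δₒ = -0.8 × 182 = -146 kJ/mol.
High-spin has no excess pairs, so no pairing correction applies.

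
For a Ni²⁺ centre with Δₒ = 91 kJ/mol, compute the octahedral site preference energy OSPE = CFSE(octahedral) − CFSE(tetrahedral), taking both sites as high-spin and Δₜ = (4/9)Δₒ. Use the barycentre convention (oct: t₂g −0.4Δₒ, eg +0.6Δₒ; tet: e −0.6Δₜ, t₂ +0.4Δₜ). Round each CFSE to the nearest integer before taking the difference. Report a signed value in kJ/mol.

-77

Ni is in group 10, so Ni²⁺ is d⁸ (10 − 2 = 8).
Octahedral (high-spin): t₂g⁶ eg², CFSE = 6(−0.4) + 2(+0.6) = -1.2Δₒ = -1.2 × 91 = -109 kJ/mol.
Tetrahedral: e⁴ t₂⁴, CFSE = 4(−0.6) + 4(+0.4) = -0.8Δₜ = -0.8 × (4/9) × 91 = -32 kJ/mol.
Subtracting, OSPE = -109 − (-32) = -77 kJ/mol.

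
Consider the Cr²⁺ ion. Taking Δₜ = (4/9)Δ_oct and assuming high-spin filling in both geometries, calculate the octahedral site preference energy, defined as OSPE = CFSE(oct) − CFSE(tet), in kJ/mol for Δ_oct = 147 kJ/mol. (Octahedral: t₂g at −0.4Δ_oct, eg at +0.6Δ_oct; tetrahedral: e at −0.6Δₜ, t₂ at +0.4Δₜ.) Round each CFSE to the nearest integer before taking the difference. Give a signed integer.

Cr sits in group 6; removing 2 electrons leaves Cr²⁺ with 6 − 2 = 4 d electrons.
In an octahedral site d⁴ (HS) is t2g^3 e_g^1, giving CFSE(oct) = -0.6Δ_oct = -88 kJ/mol.
Tetrahedral: e^2 t2^2, CFSE = 2(−0.6) + 2(+0.4) = -0.4Δₜ = -0.4 × (4/9) × 147 = -26 kJ/mol.
OSPE = -88 − (-26) = -62 kJ/mol.

-62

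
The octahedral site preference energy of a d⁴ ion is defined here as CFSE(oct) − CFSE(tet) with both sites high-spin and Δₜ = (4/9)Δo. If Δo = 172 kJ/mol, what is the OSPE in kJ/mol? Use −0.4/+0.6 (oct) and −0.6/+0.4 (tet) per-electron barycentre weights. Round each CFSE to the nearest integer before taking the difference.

-72

Octahedral (high-spin): t₂g³ eg¹, CFSE = 3(−0.4) + 1(+0.6) = -0.6Δo = -0.6 × 172 = -103 kJ/mol.
In a tetrahedral site the filling is e² t₂²: CFSE(tet) = -0.4Δₜ = -0.4 × (4/9)(172) = -31 kJ/mol.
OSPE = -103 − (-31) = -72 kJ/mol.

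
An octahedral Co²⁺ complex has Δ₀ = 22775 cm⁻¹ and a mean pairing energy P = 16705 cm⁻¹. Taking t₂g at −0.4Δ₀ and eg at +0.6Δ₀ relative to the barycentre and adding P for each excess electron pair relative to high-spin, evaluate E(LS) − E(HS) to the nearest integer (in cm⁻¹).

-6070

Co²⁺: group 9, so d-count = 9 − 2 = 7.
High-spin: t₂g⁵ eg², CFSE = -0.8Δ₀ = -18220 cm⁻¹.
Low-spin t₂g⁶ eg¹ gives -1.8Δ₀ = -40995 cm⁻¹, but forming 1 extra pair costs 1P = 16705 cm⁻¹, so E(LS) = -40995 + 16705 = -24290 cm⁻¹.
Thus E(LS) − E(HS) = -6070 cm⁻¹.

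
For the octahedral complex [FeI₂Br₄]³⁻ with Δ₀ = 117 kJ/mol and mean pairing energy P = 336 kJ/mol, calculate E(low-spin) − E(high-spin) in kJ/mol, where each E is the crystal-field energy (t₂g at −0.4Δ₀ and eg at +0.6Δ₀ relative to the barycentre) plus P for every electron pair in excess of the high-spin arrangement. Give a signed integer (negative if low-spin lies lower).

Ligand charges: 2×(-1) from I⁻ and 4×(-1) from Br⁻ sum to -6; with overall charge -3, Fe is +3.
Fe sits in group 8; removing 3 electrons leaves Fe³⁺ with 8 − 3 = 5 d electrons.
High-spin d⁵ fills as t₂g³ eg² with CFSE 3(−0.4) + 2(+0.6) = 0.0Δ₀ = 0 kJ/mol.
Low-spin t₂g⁵ eg⁰ gives -2.0Δ₀ = -234 kJ/mol, but forming 2 extra pairs costs 2P = 672 kJ/mol, so E(LS) = -234 + 672 = 438 kJ/mol.
E(LS) − E(HS) = 438 − (0) = 438 kJ/mol.

438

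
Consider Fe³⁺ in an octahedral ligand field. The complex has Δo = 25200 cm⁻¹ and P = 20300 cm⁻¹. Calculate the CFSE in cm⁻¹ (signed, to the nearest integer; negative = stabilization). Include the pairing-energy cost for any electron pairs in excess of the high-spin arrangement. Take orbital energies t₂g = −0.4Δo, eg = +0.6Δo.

-9800

Fe³⁺: group 8, so d-count = 8 − 3 = 5.
Δo > P, so pairing is preferred: the ground state is low-spin.
Filling d⁵ accordingly: t₂g⁵ eg⁰.
Orbital CFSE = -2.0Δo = -2.0 × 25200 = -50400 cm⁻¹.
Excess pairs vs high-spin: 2 − 0 = 2; pairing cost = +40600 cm⁻¹.
Net CFSE = -50400 + 40600 = -9800 cm⁻¹.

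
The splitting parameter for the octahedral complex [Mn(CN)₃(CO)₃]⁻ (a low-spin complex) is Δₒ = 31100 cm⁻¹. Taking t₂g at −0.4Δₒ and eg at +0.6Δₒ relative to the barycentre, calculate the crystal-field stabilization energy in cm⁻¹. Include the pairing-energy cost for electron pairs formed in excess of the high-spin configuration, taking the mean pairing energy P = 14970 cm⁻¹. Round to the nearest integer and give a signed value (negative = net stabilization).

Ligand charges: 3×(-1) from CN⁻ and 3×(+0) from CO sum to -3; with overall charge -1, Mn is +2.
Group 7 minus oxidation state +2 gives a d⁵ configuration for Mn²⁺.
Configuration: t₂g⁵ eg⁰.
CFSE(orbital) = 5×(-0.4Δₒ) + 0×(0.6Δₒ) = -2.0Δₒ; with Δₒ = 31100 cm⁻¹ that is -62200 cm⁻¹.
Relative to high-spin t₂g³ eg² (0 paired), the low-spin configuration has 2 additional pairs, contributing +2 × 14970 = +29940 cm⁻¹.
Overall CFSE = -62200 + 29940 = -32260 cm⁻¹.

-32260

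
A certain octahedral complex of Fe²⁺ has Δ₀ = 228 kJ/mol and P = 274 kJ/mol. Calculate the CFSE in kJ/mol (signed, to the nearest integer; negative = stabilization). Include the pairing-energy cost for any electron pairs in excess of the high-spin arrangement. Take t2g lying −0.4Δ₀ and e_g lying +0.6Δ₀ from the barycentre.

-91

Group 8 minus oxidation state +2 gives a d⁶ configuration for Fe²⁺.
With Δ₀ < P the complex is high-spin.
Filling d⁶ accordingly: t2g^4 e_g^2.
Orbital CFSE = -0.4Δ₀ = -0.4 × 228 = -91 kJ/mol.
High-spin has no excess pairs, so no pairing correction applies.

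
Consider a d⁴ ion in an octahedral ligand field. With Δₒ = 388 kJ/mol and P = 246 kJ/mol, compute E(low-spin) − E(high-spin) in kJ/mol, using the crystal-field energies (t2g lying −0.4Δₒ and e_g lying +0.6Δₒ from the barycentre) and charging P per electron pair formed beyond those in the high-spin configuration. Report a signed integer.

In the high-spin limit (t2g^3 e_g^1) the orbital term is -0.6Δₒ = -233 kJ/mol, with no excess pairing.
For low-spin the configuration is t2g^4 e_g^0: orbital energy -1.6 × 388 = -621 kJ/mol, and 1 additional pair relative to high-spin adds 246 kJ/mol, giving -375 kJ/mol.
E(LS) − E(HS) = -375 − (-233) = -142 kJ/mol.

-142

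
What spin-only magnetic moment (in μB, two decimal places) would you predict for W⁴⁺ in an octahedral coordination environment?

2.83 μB

Group 6 minus oxidation state +4 gives a d² configuration for W⁴⁺.
Configuration: t₂g² eg⁰ → 2 unpaired electrons.
μ(spin-only) = √[2(2+2)] = √8 ≈ 2.83 μB.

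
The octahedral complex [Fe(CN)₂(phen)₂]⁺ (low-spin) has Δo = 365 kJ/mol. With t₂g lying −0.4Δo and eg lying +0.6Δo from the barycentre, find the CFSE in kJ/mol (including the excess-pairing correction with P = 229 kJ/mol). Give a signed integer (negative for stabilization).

Ligand charges: 2×(-1) from CN⁻ and 2×(+0) from phen sum to -2; with overall charge +1, Fe is +3.
Group 8 minus oxidation state +3 gives a d⁵ configuration for Fe³⁺.
Electron filling gives t₂g⁵ eg⁰.
Orbital CFSE = 5(-0.4) + 0(0.6) = -2.0Δo = -2.0 × 365 = -730 kJ/mol.
High-spin d⁵ would be t₂g³ eg² with 0 pairs; low-spin has 2, so 2 excess pairs cost +2P = +458 kJ/mol.
Combining: -730 + 458 = -272 kJ/mol.

-272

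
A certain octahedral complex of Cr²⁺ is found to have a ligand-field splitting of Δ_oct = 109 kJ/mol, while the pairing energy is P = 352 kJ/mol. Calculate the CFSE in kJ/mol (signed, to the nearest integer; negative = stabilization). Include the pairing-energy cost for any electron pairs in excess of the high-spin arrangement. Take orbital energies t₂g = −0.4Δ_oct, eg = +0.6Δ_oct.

-65

Cr is in group 6, so Cr²⁺ is d⁴ (6 − 2 = 4).
Since Δ_oct = 109 kJ/mol < P = 352 kJ/mol, the complex adopts the high-spin configuration.
Configuration: t₂g³ eg¹.
Orbital CFSE = -0.6Δ_oct = -0.6 × 109 = -65 kJ/mol.
High-spin has no excess pairs, so no pairing correction applies.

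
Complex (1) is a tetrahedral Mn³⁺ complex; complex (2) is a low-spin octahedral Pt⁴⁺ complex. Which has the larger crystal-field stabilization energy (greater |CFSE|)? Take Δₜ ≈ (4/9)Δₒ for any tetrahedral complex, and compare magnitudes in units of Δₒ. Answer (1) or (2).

(2)

(1): Group 7 minus oxidation state +3 gives a d⁴ configuration for Mn³⁺; Tetrahedral splitting is small, so the complex is high-spin; e² t₂², CFSE = -0.4Δₜ ≈ -0.18Δₒ.
(2): Pt sits in group 10; removing 4 electrons leaves Pt⁴⁺ with 10 − 4 = 6 d electrons; t₂g⁶ eg⁰, CFSE = -2.4Δₒ.
So (2) has the larger |CFSE|.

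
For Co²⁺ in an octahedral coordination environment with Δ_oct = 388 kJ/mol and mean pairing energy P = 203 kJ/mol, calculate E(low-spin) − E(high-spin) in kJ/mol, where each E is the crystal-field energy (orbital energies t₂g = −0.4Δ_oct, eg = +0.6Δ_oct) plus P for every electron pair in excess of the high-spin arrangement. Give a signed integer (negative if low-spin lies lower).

-185

Group 9 minus oxidation state +2 gives a d⁷ configuration for Co²⁺.
In the high-spin limit (t₂g⁵ eg²) the orbital term is -0.8Δ_oct = -310 kJ/mol, with no excess pairing.
For low-spin the configuration is t₂g⁶ eg¹: orbital energy -1.8 × 388 = -698 kJ/mol, and 1 additional pair relative to high-spin adds 203 kJ/mol, giving -495 kJ/mol.
E(LS) − E(HS) = -495 − (-310) = -185 kJ/mol.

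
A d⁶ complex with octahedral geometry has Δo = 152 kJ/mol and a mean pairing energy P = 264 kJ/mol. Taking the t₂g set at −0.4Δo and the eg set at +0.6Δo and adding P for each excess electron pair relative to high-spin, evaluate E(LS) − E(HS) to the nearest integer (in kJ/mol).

224

High-spin d⁶ fills as t₂g⁴ eg² with CFSE 4(−0.4) + 2(+0.6) = -0.4Δo = -61 kJ/mol.
For low-spin the configuration is t₂g⁶ eg⁰: orbital energy -2.4 × 152 = -365 kJ/mol, and 2 additional pairs relative to high-spin add 528 kJ/mol, giving 163 kJ/mol.
E(LS) − E(HS) = 163 − (-61) = 224 kJ/mol.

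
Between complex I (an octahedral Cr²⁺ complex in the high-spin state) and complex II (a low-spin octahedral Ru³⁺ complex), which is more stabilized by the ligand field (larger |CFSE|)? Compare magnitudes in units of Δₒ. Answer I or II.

II

I: Group 6 minus oxidation state +2 gives a d⁴ configuration for Cr²⁺; t2g^3 e_g^1, CFSE = -0.6Δₒ.
II: Ru sits in group 8; removing 3 electrons leaves Ru³⁺ with 8 − 3 = 5 d electrons; t2g^5 e_g^0, CFSE = -2.0Δₒ.
So II has the larger |CFSE|.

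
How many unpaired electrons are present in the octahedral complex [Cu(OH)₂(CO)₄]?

1

Ligand charges: 2×(-1) from OH⁻ and 4×(+0) from CO sum to -2; with overall charge +0, Cu is +2.
Group 11 minus oxidation state +2 gives a d⁹ configuration for Cu²⁺.
Configuration: t2g^6 e_g^3, giving 1 unpaired electron.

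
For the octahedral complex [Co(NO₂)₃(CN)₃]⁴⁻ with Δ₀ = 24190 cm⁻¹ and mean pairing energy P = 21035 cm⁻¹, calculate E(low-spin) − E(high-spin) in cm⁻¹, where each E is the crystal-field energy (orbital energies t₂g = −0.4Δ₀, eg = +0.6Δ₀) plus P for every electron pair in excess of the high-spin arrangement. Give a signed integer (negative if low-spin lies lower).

-3155

Ligand charges: 3×(-1) from NO₂⁻ and 3×(-1) from CN⁻ sum to -6; with overall charge -4, Co is +2.
Co is in group 9, so Co²⁺ is d⁷ (9 − 2 = 7).
In the high-spin limit (t₂g⁵ eg²) the orbital term is -0.8Δ₀ = -19352 cm⁻¹, with no excess pairing.
Low-spin: t₂g⁶ eg¹, orbital CFSE = -1.8Δ₀ = -43542 cm⁻¹; plus 1 excess pair × P = +21035 cm⁻¹; total -22507 cm⁻¹.
Thus E(LS) − E(HS) = -3155 cm⁻¹.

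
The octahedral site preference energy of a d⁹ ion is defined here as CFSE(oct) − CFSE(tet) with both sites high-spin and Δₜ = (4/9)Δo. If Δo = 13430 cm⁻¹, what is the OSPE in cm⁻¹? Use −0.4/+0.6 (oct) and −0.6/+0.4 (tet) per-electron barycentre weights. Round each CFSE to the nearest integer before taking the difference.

In an octahedral site d⁹ (HS) is t2g^6 e_g^3, giving CFSE(oct) = -0.6Δo = -8058 cm⁻¹.
In a tetrahedral site the filling is e^4 t2^5: CFSE(tet) = -0.4Δₜ = -0.4 × (4/9)(13430) = -2388 cm⁻¹.
OSPE = CFSE(oct) − CFSE(tet) = -8058 − (-2388) = -5670 cm⁻¹.

-5670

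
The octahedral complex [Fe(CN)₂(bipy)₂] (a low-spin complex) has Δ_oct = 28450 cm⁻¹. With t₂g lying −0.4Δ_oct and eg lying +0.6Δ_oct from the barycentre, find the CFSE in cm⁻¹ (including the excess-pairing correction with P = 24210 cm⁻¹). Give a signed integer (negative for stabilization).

-19860

Ligand charges: 2×(-1) from CN⁻ and 2×(+0) from bipy sum to -2; with overall charge +0, Fe is +2.
Fe is in group 8, so Fe²⁺ is d⁶ (8 − 2 = 6).
Configuration: t₂g⁶ eg⁰.
The orbital stabilization is -2.4Δ_oct = -2.4 × 28450 = -68280 cm⁻¹.
High-spin d⁶ would be t₂g⁴ eg² with 1 pair; low-spin has 3, so 2 excess pairs cost +2P = +48420 cm⁻¹.
Net CFSE = -68280 + 48420 = -19860 cm⁻¹.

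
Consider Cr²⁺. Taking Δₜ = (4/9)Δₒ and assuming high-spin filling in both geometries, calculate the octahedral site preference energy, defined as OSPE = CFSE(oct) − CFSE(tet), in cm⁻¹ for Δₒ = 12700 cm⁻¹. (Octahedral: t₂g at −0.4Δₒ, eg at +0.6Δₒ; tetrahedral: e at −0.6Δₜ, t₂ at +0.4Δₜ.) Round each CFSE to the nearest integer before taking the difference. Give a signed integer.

Cr²⁺: group 6, so d-count = 6 − 2 = 4.
Octahedral high-spin t₂g³ eg¹: CFSE = -0.6 × 12700 = -7620 cm⁻¹.
Tetrahedral: e² t₂², CFSE = 2(−0.6) + 2(+0.4) = -0.4Δₜ = -0.4 × (4/9) × 12700 = -2258 cm⁻¹.
OSPE = CFSE(oct) − CFSE(tet) = -7620 − (-2258) = -5362 cm⁻¹.

-5362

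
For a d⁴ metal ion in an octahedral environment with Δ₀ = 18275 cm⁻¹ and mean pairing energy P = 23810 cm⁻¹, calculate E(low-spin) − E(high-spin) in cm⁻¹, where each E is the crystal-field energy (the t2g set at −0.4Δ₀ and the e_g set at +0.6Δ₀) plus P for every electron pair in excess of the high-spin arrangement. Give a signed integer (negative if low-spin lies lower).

5535

High-spin d⁴ fills as t2g^3 e_g^1 with CFSE 3(−0.4) + 1(+0.6) = -0.6Δ₀ = -10965 cm⁻¹.
Low-spin t2g^4 e_g^0 gives -1.6Δ₀ = -29240 cm⁻¹, but forming 1 extra pair costs 1P = 23810 cm⁻¹, so E(LS) = -29240 + 23810 = -5430 cm⁻¹.
Thus E(LS) − E(HS) = 5535 cm⁻¹.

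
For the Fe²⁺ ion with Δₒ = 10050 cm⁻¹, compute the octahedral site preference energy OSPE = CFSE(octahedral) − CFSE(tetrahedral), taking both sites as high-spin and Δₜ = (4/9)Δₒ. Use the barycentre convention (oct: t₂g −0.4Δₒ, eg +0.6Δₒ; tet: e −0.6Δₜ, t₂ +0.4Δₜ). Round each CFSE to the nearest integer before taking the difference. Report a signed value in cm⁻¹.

-1340

Fe²⁺: group 8, so d-count = 8 − 2 = 6.
Octahedral (high-spin): t2g^4 e_g^2, CFSE = 4(−0.4) + 2(+0.6) = -0.4Δₒ = -0.4 × 10050 = -4020 cm⁻¹.
Tetrahedral: e^3 t2^3, CFSE = 3(−0.6) + 3(+0.4) = -0.6Δₜ = -0.6 × (4/9) × 10050 = -2680 cm⁻¹.
OSPE = -4020 − (-2680) = -1340 cm⁻¹.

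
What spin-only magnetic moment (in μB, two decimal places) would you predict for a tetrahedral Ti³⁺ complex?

1.73 μB

Ti is in group 4, so Ti³⁺ is d¹ (4 − 3 = 1).
With tetrahedral geometry the complex is necessarily high-spin.
Configuration: e¹ t₂⁰ → 1 unpaired electron.
μ(spin-only) = √[1(1+2)] = √3 ≈ 1.73 μB.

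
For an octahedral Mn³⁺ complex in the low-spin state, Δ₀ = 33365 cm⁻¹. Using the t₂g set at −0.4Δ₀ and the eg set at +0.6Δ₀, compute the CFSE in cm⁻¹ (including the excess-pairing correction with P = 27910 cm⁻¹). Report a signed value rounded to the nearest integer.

-25474

Mn is in group 7, so Mn³⁺ is d⁴ (7 − 3 = 4).
Electron filling gives t₂g⁴ eg⁰.
Orbital CFSE = 4(-0.4) + 0(0.6) = -1.6Δ₀ = -1.6 × 33365 = -53384 cm⁻¹.
Pairing penalty: 1 pair vs 0 in the high-spin reference → 1 extra × P = 27910 cm⁻¹.
Combining: -53384 + 27910 = -25474 cm⁻¹.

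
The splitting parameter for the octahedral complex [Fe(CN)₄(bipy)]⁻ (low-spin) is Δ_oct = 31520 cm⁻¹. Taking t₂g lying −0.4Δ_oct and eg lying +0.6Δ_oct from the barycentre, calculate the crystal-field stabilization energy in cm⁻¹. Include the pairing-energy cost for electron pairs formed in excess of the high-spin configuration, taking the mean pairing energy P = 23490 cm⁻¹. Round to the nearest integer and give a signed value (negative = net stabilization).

Ligand charges: 4×(-1) from CN⁻ and 1×(+0) from bipy sum to -4; with overall charge -1, Fe is +3.
Fe³⁺: group 8, so d-count = 8 − 3 = 5.
The d⁵ electrons fill as t₂g⁵ eg⁰.
The orbital stabilization is -2.0Δ_oct = -2.0 × 31520 = -63040 cm⁻¹.
Pairing penalty: 2 pairs vs 0 in the high-spin reference → 2 extra × P = 46980 cm⁻¹.
Net CFSE = -63040 + 46980 = -16060 cm⁻¹.

-16060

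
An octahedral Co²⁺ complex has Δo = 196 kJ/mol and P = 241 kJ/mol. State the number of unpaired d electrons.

Co is in group 9, so Co²⁺ is d⁷ (9 − 2 = 7).
Since Δo = 196 kJ/mol < P = 241 kJ/mol, the complex adopts the high-spin configuration.
Filling d⁷ accordingly: t₂g⁵ eg².
Unpaired electrons: 3.

3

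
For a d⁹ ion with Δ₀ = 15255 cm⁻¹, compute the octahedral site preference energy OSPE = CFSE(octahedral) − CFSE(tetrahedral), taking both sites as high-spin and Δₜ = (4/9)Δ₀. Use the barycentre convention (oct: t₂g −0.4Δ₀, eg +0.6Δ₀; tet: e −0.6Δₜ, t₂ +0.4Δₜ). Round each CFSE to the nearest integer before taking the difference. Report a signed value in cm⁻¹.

-6441

Octahedral (high-spin): t₂g⁶ eg³, CFSE = 6(−0.4) + 3(+0.6) = -0.6Δ₀ = -0.6 × 15255 = -9153 cm⁻¹.
In a tetrahedral site the filling is e⁴ t₂⁵: CFSE(tet) = -0.4Δₜ = -0.4 × (4/9)(15255) = -2712 cm⁻¹.
OSPE = CFSE(oct) − CFSE(tet) = -9153 − (-2712) = -6441 cm⁻¹.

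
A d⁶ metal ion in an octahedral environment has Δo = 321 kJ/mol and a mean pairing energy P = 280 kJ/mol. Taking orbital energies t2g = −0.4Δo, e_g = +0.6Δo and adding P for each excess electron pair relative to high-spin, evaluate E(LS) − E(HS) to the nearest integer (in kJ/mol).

-82

In the high-spin limit (t2g^4 e_g^2) the orbital term is -0.4Δo = -128 kJ/mol, with no excess pairing.
Low-spin t2g^6 e_g^0 gives -2.4Δo = -770 kJ/mol, but forming 2 extra pairs costs 2P = 560 kJ/mol, so E(LS) = -770 + 560 = -210 kJ/mol.
The difference is -210 − (-128) = -82 kJ/mol, so low-spin lies lower.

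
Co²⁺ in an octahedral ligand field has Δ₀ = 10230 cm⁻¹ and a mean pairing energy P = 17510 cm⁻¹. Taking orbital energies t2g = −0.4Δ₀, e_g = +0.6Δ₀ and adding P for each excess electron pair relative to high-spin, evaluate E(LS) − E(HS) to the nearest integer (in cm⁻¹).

7280

Co sits in group 9; removing 2 electrons leaves Co²⁺ with 9 − 2 = 7 d electrons.
High-spin: t2g^5 e_g^2, CFSE = -0.8Δ₀ = -8184 cm⁻¹.
For low-spin the configuration is t2g^6 e_g^1: orbital energy -1.8 × 10230 = -18414 cm⁻¹, and 1 additional pair relative to high-spin adds 17510 cm⁻¹, giving -904 cm⁻¹.
The difference is -904 − (-8184) = 7280 cm⁻¹, so high-spin lies lower.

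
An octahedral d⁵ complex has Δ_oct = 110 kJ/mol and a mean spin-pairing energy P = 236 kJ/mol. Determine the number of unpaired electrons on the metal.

5

With Δ_oct < P the complex is high-spin.
Configuration: t₂g³ eg².
Unpaired electrons: 5.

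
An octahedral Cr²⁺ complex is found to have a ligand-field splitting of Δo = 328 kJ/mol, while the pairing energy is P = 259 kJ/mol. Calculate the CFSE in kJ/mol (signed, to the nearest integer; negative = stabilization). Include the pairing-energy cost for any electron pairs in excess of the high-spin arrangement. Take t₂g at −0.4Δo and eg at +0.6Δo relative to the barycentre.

Cr is in group 6, so Cr²⁺ is d⁴ (6 − 2 = 4).
With Δo > P the complex is low-spin.
Configuration: t₂g⁴ eg⁰.
Orbital CFSE = -1.6Δo = -1.6 × 328 = -525 kJ/mol.
Excess pairs vs high-spin: 1 − 0 = 1; pairing cost = +259 kJ/mol.
Net CFSE = -525 + 259 = -266 kJ/mol.

-266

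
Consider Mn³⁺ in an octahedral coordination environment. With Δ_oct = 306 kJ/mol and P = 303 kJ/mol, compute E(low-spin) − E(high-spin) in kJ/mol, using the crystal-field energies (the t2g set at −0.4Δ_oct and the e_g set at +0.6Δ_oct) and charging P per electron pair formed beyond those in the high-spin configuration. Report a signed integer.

Mn is in group 7, so Mn³⁺ is d⁴ (7 − 3 = 4).
High-spin d⁴ fills as t2g^3 e_g^1 with CFSE 3(−0.4) + 1(+0.6) = -0.6Δ_oct = -184 kJ/mol.
Low-spin: t2g^4 e_g^0, orbital CFSE = -1.6Δ_oct = -490 kJ/mol; plus 1 excess pair × P = +303 kJ/mol; total -187 kJ/mol.
Thus E(LS) − E(HS) = -3 kJ/mol.

-3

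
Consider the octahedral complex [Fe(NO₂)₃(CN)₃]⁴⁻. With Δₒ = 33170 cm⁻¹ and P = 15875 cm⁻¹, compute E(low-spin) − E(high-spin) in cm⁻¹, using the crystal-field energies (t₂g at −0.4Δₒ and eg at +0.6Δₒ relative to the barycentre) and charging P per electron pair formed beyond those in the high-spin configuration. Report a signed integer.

-34590

Ligand charges: 3×(-1) from NO₂⁻ and 3×(-1) from CN⁻ sum to -6; with overall charge -4, Fe is +2.
Fe is in group 8, so Fe²⁺ is d⁶ (8 − 2 = 6).
High-spin: t₂g⁴ eg², CFSE = -0.4Δₒ = -13268 cm⁻¹.
For low-spin the configuration is t₂g⁶ eg⁰: orbital energy -2.4 × 33170 = -79608 cm⁻¹, and 2 additional pairs relative to high-spin add 31750 cm⁻¹, giving -47858 cm⁻¹.
Thus E(LS) − E(HS) = -34590 cm⁻¹.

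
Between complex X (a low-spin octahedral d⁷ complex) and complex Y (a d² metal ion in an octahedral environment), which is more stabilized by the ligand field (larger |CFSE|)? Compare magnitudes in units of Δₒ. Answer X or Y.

X

X: t2g^6 e_g^1, CFSE = -1.8Δₒ.
Y: t2g^2 e_g^0, CFSE = -0.8Δₒ.
So X has the larger |CFSE|.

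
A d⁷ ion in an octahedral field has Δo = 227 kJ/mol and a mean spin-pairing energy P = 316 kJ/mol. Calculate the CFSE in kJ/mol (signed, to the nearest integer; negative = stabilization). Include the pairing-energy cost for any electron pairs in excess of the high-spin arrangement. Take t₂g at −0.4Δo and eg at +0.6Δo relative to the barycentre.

Δo < P, so pairing is avoided: the ground state is high-spin.
Configuration: t₂g⁵ eg².
Orbital CFSE = -0.8Δo = -0.8 × 227 = -182 kJ/mol.
High-spin has no excess pairs, so no pairing correction applies.

-182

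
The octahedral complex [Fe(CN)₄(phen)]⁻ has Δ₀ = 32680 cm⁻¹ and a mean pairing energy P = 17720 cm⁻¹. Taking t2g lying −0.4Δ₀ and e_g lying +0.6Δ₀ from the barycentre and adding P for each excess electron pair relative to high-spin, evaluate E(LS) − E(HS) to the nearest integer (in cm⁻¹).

-29920

Ligand charges: 4×(-1) from CN⁻ and 1×(+0) from phen sum to -4; with overall charge -1, Fe is +3.
Fe is in group 8, so Fe³⁺ is d⁵ (8 − 3 = 5).
High-spin d⁵ fills as t2g^3 e_g^2 with CFSE 3(−0.4) + 2(+0.6) = 0.0Δ₀ = 0 cm⁻¹.
Low-spin t2g^5 e_g^0 gives -2.0Δ₀ = -65360 cm⁻¹, but forming 2 extra pairs costs 2P = 35440 cm⁻¹, so E(LS) = -65360 + 35440 = -29920 cm⁻¹.
E(LS) − E(HS) = -29920 − (0) = -29920 cm⁻¹.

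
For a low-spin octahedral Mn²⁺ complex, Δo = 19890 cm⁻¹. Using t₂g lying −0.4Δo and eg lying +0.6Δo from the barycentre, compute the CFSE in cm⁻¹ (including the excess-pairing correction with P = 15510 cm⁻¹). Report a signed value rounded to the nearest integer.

-8760

Mn²⁺: group 7, so d-count = 7 − 2 = 5.
Electron filling gives t₂g⁵ eg⁰.
Orbital CFSE = 5(-0.4) + 0(0.6) = -2.0Δo = -2.0 × 19890 = -39780 cm⁻¹.
Pairing penalty: 2 pairs vs 0 in the high-spin reference → 2 extra × P = 31020 cm⁻¹.
Net CFSE = -39780 + 31020 = -8760 cm⁻¹.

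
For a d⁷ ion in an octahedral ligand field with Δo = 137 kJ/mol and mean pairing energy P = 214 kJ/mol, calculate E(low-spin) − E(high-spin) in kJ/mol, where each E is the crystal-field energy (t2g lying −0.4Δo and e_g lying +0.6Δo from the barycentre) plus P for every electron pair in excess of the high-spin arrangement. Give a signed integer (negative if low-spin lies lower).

High-spin: t2g^5 e_g^2, CFSE = -0.8Δo = -110 kJ/mol.
Low-spin t2g^6 e_g^1 gives -1.8Δo = -247 kJ/mol, but forming 1 extra pair costs 1P = 214 kJ/mol, so E(LS) = -247 + 214 = -33 kJ/mol.
E(LS) − E(HS) = -33 − (-110) = 77 kJ/mol.

77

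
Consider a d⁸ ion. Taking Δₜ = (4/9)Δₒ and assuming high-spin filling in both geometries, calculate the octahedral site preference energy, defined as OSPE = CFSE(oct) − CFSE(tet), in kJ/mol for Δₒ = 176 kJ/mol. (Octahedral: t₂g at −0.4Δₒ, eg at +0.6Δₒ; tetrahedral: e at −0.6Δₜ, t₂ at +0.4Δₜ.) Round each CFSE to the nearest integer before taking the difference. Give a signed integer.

-148

Octahedral (high-spin): t2g^6 e_g^2, CFSE = 6(−0.4) + 2(+0.6) = -1.2Δₒ = -1.2 × 176 = -211 kJ/mol.
In a tetrahedral site the filling is e^4 t2^4: CFSE(tet) = -0.8Δₜ = -0.8 × (4/9)(176) = -63 kJ/mol.
OSPE = -211 − (-63) = -148 kJ/mol.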